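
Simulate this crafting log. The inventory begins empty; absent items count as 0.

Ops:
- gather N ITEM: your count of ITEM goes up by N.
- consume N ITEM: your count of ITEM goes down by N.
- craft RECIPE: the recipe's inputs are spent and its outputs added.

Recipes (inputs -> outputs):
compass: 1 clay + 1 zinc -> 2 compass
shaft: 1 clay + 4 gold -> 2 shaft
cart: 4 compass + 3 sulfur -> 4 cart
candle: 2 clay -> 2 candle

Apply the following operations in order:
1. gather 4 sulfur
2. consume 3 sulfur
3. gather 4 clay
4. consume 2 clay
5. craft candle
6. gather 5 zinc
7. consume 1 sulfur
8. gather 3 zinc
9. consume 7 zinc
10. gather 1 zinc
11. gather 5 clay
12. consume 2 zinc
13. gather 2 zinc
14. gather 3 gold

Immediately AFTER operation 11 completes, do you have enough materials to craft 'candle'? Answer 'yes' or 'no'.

After 1 (gather 4 sulfur): sulfur=4
After 2 (consume 3 sulfur): sulfur=1
After 3 (gather 4 clay): clay=4 sulfur=1
After 4 (consume 2 clay): clay=2 sulfur=1
After 5 (craft candle): candle=2 sulfur=1
After 6 (gather 5 zinc): candle=2 sulfur=1 zinc=5
After 7 (consume 1 sulfur): candle=2 zinc=5
After 8 (gather 3 zinc): candle=2 zinc=8
After 9 (consume 7 zinc): candle=2 zinc=1
After 10 (gather 1 zinc): candle=2 zinc=2
After 11 (gather 5 clay): candle=2 clay=5 zinc=2

Answer: yes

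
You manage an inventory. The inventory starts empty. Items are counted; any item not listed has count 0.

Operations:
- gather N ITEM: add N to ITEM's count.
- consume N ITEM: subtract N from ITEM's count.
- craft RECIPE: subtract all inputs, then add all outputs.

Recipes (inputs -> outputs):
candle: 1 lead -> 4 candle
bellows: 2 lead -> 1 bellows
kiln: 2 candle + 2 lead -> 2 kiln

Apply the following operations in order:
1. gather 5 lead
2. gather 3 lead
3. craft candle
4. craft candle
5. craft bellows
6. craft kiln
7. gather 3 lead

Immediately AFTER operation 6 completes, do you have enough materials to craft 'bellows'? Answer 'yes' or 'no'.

Answer: yes

Derivation:
After 1 (gather 5 lead): lead=5
After 2 (gather 3 lead): lead=8
After 3 (craft candle): candle=4 lead=7
After 4 (craft candle): candle=8 lead=6
After 5 (craft bellows): bellows=1 candle=8 lead=4
After 6 (craft kiln): bellows=1 candle=6 kiln=2 lead=2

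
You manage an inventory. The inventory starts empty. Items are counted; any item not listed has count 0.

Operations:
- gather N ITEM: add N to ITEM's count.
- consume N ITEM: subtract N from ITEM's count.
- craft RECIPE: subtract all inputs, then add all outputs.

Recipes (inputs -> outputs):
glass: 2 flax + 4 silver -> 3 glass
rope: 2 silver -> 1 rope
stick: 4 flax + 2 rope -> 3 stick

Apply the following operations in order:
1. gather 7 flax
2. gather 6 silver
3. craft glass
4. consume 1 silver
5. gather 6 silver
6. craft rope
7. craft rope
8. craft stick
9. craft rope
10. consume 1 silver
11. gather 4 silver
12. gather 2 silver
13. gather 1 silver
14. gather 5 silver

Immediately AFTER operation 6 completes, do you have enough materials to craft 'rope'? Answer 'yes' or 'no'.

After 1 (gather 7 flax): flax=7
After 2 (gather 6 silver): flax=7 silver=6
After 3 (craft glass): flax=5 glass=3 silver=2
After 4 (consume 1 silver): flax=5 glass=3 silver=1
After 5 (gather 6 silver): flax=5 glass=3 silver=7
After 6 (craft rope): flax=5 glass=3 rope=1 silver=5

Answer: yes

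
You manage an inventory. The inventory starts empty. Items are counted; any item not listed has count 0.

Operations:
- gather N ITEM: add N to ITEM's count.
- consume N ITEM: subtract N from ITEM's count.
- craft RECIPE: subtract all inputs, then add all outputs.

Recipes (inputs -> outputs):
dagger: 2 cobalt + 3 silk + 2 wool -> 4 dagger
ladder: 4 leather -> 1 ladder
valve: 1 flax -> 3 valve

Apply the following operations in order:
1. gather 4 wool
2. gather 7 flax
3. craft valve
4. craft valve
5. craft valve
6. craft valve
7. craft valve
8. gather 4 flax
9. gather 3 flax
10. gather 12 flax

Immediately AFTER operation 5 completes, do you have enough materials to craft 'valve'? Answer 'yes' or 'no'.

Answer: yes

Derivation:
After 1 (gather 4 wool): wool=4
After 2 (gather 7 flax): flax=7 wool=4
After 3 (craft valve): flax=6 valve=3 wool=4
After 4 (craft valve): flax=5 valve=6 wool=4
After 5 (craft valve): flax=4 valve=9 wool=4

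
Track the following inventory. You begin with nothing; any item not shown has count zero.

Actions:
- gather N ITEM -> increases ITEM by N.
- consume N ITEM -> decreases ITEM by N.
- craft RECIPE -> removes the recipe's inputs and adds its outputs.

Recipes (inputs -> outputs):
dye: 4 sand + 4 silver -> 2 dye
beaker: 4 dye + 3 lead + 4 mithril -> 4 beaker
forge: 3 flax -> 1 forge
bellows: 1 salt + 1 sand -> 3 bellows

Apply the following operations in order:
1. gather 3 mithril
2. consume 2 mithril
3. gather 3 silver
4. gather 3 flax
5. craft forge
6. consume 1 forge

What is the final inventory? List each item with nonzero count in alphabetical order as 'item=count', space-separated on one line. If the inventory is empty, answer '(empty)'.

After 1 (gather 3 mithril): mithril=3
After 2 (consume 2 mithril): mithril=1
After 3 (gather 3 silver): mithril=1 silver=3
After 4 (gather 3 flax): flax=3 mithril=1 silver=3
After 5 (craft forge): forge=1 mithril=1 silver=3
After 6 (consume 1 forge): mithril=1 silver=3

Answer: mithril=1 silver=3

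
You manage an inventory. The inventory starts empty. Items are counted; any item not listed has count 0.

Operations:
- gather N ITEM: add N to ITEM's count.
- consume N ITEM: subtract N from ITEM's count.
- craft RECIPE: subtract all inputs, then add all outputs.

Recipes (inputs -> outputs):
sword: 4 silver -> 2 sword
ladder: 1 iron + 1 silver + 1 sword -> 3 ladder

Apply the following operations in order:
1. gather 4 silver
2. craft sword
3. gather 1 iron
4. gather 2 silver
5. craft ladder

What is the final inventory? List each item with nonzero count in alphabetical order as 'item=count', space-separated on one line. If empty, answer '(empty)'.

Answer: ladder=3 silver=1 sword=1

Derivation:
After 1 (gather 4 silver): silver=4
After 2 (craft sword): sword=2
After 3 (gather 1 iron): iron=1 sword=2
After 4 (gather 2 silver): iron=1 silver=2 sword=2
After 5 (craft ladder): ladder=3 silver=1 sword=1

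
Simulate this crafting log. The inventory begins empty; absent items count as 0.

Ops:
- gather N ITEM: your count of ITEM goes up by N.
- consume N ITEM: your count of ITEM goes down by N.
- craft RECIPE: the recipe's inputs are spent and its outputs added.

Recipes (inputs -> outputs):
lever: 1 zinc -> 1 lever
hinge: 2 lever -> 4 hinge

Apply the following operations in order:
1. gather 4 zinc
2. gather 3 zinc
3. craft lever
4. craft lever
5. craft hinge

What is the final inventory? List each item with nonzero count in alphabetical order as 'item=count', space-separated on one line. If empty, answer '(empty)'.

After 1 (gather 4 zinc): zinc=4
After 2 (gather 3 zinc): zinc=7
After 3 (craft lever): lever=1 zinc=6
After 4 (craft lever): lever=2 zinc=5
After 5 (craft hinge): hinge=4 zinc=5

Answer: hinge=4 zinc=5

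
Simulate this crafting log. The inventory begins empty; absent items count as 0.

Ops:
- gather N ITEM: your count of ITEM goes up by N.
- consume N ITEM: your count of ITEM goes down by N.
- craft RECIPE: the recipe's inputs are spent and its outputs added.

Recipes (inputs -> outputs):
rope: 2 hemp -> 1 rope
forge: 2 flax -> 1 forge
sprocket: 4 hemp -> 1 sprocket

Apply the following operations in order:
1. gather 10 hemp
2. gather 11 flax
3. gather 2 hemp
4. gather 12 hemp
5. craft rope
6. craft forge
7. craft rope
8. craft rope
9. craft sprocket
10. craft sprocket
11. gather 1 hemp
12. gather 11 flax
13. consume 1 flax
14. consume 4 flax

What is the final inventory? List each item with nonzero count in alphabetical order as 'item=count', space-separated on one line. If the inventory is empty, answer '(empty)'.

After 1 (gather 10 hemp): hemp=10
After 2 (gather 11 flax): flax=11 hemp=10
After 3 (gather 2 hemp): flax=11 hemp=12
After 4 (gather 12 hemp): flax=11 hemp=24
After 5 (craft rope): flax=11 hemp=22 rope=1
After 6 (craft forge): flax=9 forge=1 hemp=22 rope=1
After 7 (craft rope): flax=9 forge=1 hemp=20 rope=2
After 8 (craft rope): flax=9 forge=1 hemp=18 rope=3
After 9 (craft sprocket): flax=9 forge=1 hemp=14 rope=3 sprocket=1
After 10 (craft sprocket): flax=9 forge=1 hemp=10 rope=3 sprocket=2
After 11 (gather 1 hemp): flax=9 forge=1 hemp=11 rope=3 sprocket=2
After 12 (gather 11 flax): flax=20 forge=1 hemp=11 rope=3 sprocket=2
After 13 (consume 1 flax): flax=19 forge=1 hemp=11 rope=3 sprocket=2
After 14 (consume 4 flax): flax=15 forge=1 hemp=11 rope=3 sprocket=2

Answer: flax=15 forge=1 hemp=11 rope=3 sprocket=2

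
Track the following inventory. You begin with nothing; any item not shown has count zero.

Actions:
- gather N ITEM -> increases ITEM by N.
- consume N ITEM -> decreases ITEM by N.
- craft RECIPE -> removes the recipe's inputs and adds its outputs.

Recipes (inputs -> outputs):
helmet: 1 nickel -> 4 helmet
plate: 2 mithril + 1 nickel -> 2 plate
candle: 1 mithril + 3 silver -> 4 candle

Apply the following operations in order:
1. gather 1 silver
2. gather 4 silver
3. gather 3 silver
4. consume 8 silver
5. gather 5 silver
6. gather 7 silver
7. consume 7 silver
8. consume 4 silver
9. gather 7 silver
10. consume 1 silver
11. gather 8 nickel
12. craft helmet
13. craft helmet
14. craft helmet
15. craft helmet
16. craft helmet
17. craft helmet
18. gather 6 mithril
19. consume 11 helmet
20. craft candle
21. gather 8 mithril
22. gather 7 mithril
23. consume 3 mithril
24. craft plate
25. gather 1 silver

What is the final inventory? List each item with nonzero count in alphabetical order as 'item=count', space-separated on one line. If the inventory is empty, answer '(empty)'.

After 1 (gather 1 silver): silver=1
After 2 (gather 4 silver): silver=5
After 3 (gather 3 silver): silver=8
After 4 (consume 8 silver): (empty)
After 5 (gather 5 silver): silver=5
After 6 (gather 7 silver): silver=12
After 7 (consume 7 silver): silver=5
After 8 (consume 4 silver): silver=1
After 9 (gather 7 silver): silver=8
After 10 (consume 1 silver): silver=7
After 11 (gather 8 nickel): nickel=8 silver=7
After 12 (craft helmet): helmet=4 nickel=7 silver=7
After 13 (craft helmet): helmet=8 nickel=6 silver=7
After 14 (craft helmet): helmet=12 nickel=5 silver=7
After 15 (craft helmet): helmet=16 nickel=4 silver=7
After 16 (craft helmet): helmet=20 nickel=3 silver=7
After 17 (craft helmet): helmet=24 nickel=2 silver=7
After 18 (gather 6 mithril): helmet=24 mithril=6 nickel=2 silver=7
After 19 (consume 11 helmet): helmet=13 mithril=6 nickel=2 silver=7
After 20 (craft candle): candle=4 helmet=13 mithril=5 nickel=2 silver=4
After 21 (gather 8 mithril): candle=4 helmet=13 mithril=13 nickel=2 silver=4
After 22 (gather 7 mithril): candle=4 helmet=13 mithril=20 nickel=2 silver=4
After 23 (consume 3 mithril): candle=4 helmet=13 mithril=17 nickel=2 silver=4
After 24 (craft plate): candle=4 helmet=13 mithril=15 nickel=1 plate=2 silver=4
After 25 (gather 1 silver): candle=4 helmet=13 mithril=15 nickel=1 plate=2 silver=5

Answer: candle=4 helmet=13 mithril=15 nickel=1 plate=2 silver=5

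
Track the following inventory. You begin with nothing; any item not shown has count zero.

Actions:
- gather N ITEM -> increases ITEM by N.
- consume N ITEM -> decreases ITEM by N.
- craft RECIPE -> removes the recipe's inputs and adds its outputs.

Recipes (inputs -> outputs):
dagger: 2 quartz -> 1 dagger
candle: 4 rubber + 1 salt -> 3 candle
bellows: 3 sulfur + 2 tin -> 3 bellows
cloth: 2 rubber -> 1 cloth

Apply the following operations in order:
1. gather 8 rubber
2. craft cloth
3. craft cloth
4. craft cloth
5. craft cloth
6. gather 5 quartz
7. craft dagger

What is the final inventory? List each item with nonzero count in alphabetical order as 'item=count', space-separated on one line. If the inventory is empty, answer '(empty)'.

After 1 (gather 8 rubber): rubber=8
After 2 (craft cloth): cloth=1 rubber=6
After 3 (craft cloth): cloth=2 rubber=4
After 4 (craft cloth): cloth=3 rubber=2
After 5 (craft cloth): cloth=4
After 6 (gather 5 quartz): cloth=4 quartz=5
After 7 (craft dagger): cloth=4 dagger=1 quartz=3

Answer: cloth=4 dagger=1 quartz=3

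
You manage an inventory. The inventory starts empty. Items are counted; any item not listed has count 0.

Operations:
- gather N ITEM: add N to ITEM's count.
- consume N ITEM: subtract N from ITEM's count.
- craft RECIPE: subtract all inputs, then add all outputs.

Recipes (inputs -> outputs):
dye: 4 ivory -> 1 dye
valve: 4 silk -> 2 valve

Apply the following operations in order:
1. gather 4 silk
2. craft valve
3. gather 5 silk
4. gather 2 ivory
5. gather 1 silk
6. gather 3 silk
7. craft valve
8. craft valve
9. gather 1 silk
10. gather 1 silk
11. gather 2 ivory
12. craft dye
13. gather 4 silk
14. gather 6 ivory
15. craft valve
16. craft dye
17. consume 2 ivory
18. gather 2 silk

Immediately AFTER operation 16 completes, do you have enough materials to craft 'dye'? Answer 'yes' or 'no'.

Answer: no

Derivation:
After 1 (gather 4 silk): silk=4
After 2 (craft valve): valve=2
After 3 (gather 5 silk): silk=5 valve=2
After 4 (gather 2 ivory): ivory=2 silk=5 valve=2
After 5 (gather 1 silk): ivory=2 silk=6 valve=2
After 6 (gather 3 silk): ivory=2 silk=9 valve=2
After 7 (craft valve): ivory=2 silk=5 valve=4
After 8 (craft valve): ivory=2 silk=1 valve=6
After 9 (gather 1 silk): ivory=2 silk=2 valve=6
After 10 (gather 1 silk): ivory=2 silk=3 valve=6
After 11 (gather 2 ivory): ivory=4 silk=3 valve=6
After 12 (craft dye): dye=1 silk=3 valve=6
After 13 (gather 4 silk): dye=1 silk=7 valve=6
After 14 (gather 6 ivory): dye=1 ivory=6 silk=7 valve=6
After 15 (craft valve): dye=1 ivory=6 silk=3 valve=8
After 16 (craft dye): dye=2 ivory=2 silk=3 valve=8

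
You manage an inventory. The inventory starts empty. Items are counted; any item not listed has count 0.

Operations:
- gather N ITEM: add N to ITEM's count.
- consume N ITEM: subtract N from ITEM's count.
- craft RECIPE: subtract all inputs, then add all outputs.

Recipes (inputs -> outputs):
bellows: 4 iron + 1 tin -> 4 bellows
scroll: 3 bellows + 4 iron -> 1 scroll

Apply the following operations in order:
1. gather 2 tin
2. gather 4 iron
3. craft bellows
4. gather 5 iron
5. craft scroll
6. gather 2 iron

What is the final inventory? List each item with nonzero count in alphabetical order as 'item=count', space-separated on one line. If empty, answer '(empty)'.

After 1 (gather 2 tin): tin=2
After 2 (gather 4 iron): iron=4 tin=2
After 3 (craft bellows): bellows=4 tin=1
After 4 (gather 5 iron): bellows=4 iron=5 tin=1
After 5 (craft scroll): bellows=1 iron=1 scroll=1 tin=1
After 6 (gather 2 iron): bellows=1 iron=3 scroll=1 tin=1

Answer: bellows=1 iron=3 scroll=1 tin=1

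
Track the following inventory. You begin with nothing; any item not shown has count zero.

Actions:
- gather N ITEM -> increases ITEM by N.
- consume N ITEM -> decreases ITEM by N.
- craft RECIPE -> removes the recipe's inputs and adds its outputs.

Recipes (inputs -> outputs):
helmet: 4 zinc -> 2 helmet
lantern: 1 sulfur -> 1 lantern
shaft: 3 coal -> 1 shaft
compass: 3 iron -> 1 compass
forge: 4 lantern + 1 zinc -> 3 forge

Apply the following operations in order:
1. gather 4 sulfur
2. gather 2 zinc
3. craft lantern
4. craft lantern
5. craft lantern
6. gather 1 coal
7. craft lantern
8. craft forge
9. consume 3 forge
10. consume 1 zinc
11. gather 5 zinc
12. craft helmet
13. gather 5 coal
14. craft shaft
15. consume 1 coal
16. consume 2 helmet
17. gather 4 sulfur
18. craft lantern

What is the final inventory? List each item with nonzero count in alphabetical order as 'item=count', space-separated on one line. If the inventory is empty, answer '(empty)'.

After 1 (gather 4 sulfur): sulfur=4
After 2 (gather 2 zinc): sulfur=4 zinc=2
After 3 (craft lantern): lantern=1 sulfur=3 zinc=2
After 4 (craft lantern): lantern=2 sulfur=2 zinc=2
After 5 (craft lantern): lantern=3 sulfur=1 zinc=2
After 6 (gather 1 coal): coal=1 lantern=3 sulfur=1 zinc=2
After 7 (craft lantern): coal=1 lantern=4 zinc=2
After 8 (craft forge): coal=1 forge=3 zinc=1
After 9 (consume 3 forge): coal=1 zinc=1
After 10 (consume 1 zinc): coal=1
After 11 (gather 5 zinc): coal=1 zinc=5
After 12 (craft helmet): coal=1 helmet=2 zinc=1
After 13 (gather 5 coal): coal=6 helmet=2 zinc=1
After 14 (craft shaft): coal=3 helmet=2 shaft=1 zinc=1
After 15 (consume 1 coal): coal=2 helmet=2 shaft=1 zinc=1
After 16 (consume 2 helmet): coal=2 shaft=1 zinc=1
After 17 (gather 4 sulfur): coal=2 shaft=1 sulfur=4 zinc=1
After 18 (craft lantern): coal=2 lantern=1 shaft=1 sulfur=3 zinc=1

Answer: coal=2 lantern=1 shaft=1 sulfur=3 zinc=1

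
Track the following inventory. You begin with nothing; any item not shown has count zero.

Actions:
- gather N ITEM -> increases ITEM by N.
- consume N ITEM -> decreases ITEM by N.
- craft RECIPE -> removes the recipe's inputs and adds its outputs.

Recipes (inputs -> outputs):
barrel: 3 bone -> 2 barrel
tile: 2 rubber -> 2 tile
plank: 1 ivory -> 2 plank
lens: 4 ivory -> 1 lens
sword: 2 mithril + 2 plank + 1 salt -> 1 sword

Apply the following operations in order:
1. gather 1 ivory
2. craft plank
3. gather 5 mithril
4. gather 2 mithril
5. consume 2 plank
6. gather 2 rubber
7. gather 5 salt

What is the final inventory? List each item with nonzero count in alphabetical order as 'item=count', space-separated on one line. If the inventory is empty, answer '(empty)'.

Answer: mithril=7 rubber=2 salt=5

Derivation:
After 1 (gather 1 ivory): ivory=1
After 2 (craft plank): plank=2
After 3 (gather 5 mithril): mithril=5 plank=2
After 4 (gather 2 mithril): mithril=7 plank=2
After 5 (consume 2 plank): mithril=7
After 6 (gather 2 rubber): mithril=7 rubber=2
After 7 (gather 5 salt): mithril=7 rubber=2 salt=5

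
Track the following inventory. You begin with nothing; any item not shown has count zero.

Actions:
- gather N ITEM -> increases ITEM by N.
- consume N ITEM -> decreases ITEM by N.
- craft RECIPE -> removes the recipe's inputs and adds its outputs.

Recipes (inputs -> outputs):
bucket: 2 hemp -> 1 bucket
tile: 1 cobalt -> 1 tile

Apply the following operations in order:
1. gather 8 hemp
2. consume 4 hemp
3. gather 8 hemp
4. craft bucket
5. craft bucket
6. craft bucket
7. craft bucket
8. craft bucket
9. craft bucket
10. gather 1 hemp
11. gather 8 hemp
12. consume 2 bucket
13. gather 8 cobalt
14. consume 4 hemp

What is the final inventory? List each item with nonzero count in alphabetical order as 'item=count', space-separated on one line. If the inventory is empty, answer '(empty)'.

After 1 (gather 8 hemp): hemp=8
After 2 (consume 4 hemp): hemp=4
After 3 (gather 8 hemp): hemp=12
After 4 (craft bucket): bucket=1 hemp=10
After 5 (craft bucket): bucket=2 hemp=8
After 6 (craft bucket): bucket=3 hemp=6
After 7 (craft bucket): bucket=4 hemp=4
After 8 (craft bucket): bucket=5 hemp=2
After 9 (craft bucket): bucket=6
After 10 (gather 1 hemp): bucket=6 hemp=1
After 11 (gather 8 hemp): bucket=6 hemp=9
After 12 (consume 2 bucket): bucket=4 hemp=9
After 13 (gather 8 cobalt): bucket=4 cobalt=8 hemp=9
After 14 (consume 4 hemp): bucket=4 cobalt=8 hemp=5

Answer: bucket=4 cobalt=8 hemp=5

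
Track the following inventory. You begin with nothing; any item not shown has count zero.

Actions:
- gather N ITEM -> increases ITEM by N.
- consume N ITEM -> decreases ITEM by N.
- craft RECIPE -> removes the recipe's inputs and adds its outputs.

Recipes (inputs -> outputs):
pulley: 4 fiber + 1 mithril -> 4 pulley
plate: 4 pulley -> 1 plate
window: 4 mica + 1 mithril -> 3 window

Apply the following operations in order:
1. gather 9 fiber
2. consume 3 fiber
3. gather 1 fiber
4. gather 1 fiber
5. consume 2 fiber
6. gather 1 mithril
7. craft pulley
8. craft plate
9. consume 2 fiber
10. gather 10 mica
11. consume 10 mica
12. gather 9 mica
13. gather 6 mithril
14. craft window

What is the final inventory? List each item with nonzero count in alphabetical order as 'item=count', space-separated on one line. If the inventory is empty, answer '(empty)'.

After 1 (gather 9 fiber): fiber=9
After 2 (consume 3 fiber): fiber=6
After 3 (gather 1 fiber): fiber=7
After 4 (gather 1 fiber): fiber=8
After 5 (consume 2 fiber): fiber=6
After 6 (gather 1 mithril): fiber=6 mithril=1
After 7 (craft pulley): fiber=2 pulley=4
After 8 (craft plate): fiber=2 plate=1
After 9 (consume 2 fiber): plate=1
After 10 (gather 10 mica): mica=10 plate=1
After 11 (consume 10 mica): plate=1
After 12 (gather 9 mica): mica=9 plate=1
After 13 (gather 6 mithril): mica=9 mithril=6 plate=1
After 14 (craft window): mica=5 mithril=5 plate=1 window=3

Answer: mica=5 mithril=5 plate=1 window=3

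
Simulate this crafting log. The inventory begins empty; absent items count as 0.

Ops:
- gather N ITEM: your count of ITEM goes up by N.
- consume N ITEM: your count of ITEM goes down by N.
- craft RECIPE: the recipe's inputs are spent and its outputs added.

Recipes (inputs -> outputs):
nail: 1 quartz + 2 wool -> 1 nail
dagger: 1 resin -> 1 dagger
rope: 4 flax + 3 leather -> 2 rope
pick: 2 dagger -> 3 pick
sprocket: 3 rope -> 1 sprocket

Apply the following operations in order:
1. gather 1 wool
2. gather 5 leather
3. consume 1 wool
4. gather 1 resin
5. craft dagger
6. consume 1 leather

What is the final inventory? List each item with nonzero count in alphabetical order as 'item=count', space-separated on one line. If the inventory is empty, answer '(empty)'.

Answer: dagger=1 leather=4

Derivation:
After 1 (gather 1 wool): wool=1
After 2 (gather 5 leather): leather=5 wool=1
After 3 (consume 1 wool): leather=5
After 4 (gather 1 resin): leather=5 resin=1
After 5 (craft dagger): dagger=1 leather=5
After 6 (consume 1 leather): dagger=1 leather=4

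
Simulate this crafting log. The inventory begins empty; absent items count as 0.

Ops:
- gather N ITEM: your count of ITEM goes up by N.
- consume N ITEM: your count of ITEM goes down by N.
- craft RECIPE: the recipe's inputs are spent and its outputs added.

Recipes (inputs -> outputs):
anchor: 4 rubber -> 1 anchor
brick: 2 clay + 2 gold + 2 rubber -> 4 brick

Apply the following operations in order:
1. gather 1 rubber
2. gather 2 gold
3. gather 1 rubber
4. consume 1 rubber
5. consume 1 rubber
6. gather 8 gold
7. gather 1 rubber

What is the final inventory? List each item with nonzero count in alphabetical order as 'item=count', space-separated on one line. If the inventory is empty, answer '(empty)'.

After 1 (gather 1 rubber): rubber=1
After 2 (gather 2 gold): gold=2 rubber=1
After 3 (gather 1 rubber): gold=2 rubber=2
After 4 (consume 1 rubber): gold=2 rubber=1
After 5 (consume 1 rubber): gold=2
After 6 (gather 8 gold): gold=10
After 7 (gather 1 rubber): gold=10 rubber=1

Answer: gold=10 rubber=1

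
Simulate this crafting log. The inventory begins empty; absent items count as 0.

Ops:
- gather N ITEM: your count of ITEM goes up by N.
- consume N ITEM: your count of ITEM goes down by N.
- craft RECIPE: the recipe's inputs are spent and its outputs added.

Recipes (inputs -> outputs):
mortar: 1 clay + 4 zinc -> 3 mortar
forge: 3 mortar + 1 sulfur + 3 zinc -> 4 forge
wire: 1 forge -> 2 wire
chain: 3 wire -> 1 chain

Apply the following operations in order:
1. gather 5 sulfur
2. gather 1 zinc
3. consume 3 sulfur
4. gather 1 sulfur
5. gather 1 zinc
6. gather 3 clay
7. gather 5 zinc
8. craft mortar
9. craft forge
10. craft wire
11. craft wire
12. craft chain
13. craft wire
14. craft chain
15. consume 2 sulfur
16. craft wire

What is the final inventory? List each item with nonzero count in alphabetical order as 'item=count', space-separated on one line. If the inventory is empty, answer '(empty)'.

Answer: chain=2 clay=2 wire=2

Derivation:
After 1 (gather 5 sulfur): sulfur=5
After 2 (gather 1 zinc): sulfur=5 zinc=1
After 3 (consume 3 sulfur): sulfur=2 zinc=1
After 4 (gather 1 sulfur): sulfur=3 zinc=1
After 5 (gather 1 zinc): sulfur=3 zinc=2
After 6 (gather 3 clay): clay=3 sulfur=3 zinc=2
After 7 (gather 5 zinc): clay=3 sulfur=3 zinc=7
After 8 (craft mortar): clay=2 mortar=3 sulfur=3 zinc=3
After 9 (craft forge): clay=2 forge=4 sulfur=2
After 10 (craft wire): clay=2 forge=3 sulfur=2 wire=2
After 11 (craft wire): clay=2 forge=2 sulfur=2 wire=4
After 12 (craft chain): chain=1 clay=2 forge=2 sulfur=2 wire=1
After 13 (craft wire): chain=1 clay=2 forge=1 sulfur=2 wire=3
After 14 (craft chain): chain=2 clay=2 forge=1 sulfur=2
After 15 (consume 2 sulfur): chain=2 clay=2 forge=1
After 16 (craft wire): chain=2 clay=2 wire=2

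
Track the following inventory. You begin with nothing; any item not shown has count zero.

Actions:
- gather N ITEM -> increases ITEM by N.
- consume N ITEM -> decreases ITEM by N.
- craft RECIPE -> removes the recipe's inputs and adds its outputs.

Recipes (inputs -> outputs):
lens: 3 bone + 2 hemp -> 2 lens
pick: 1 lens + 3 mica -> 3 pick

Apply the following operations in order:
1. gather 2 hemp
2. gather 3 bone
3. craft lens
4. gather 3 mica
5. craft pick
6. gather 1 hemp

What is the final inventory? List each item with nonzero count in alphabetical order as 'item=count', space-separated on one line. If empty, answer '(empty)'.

Answer: hemp=1 lens=1 pick=3

Derivation:
After 1 (gather 2 hemp): hemp=2
After 2 (gather 3 bone): bone=3 hemp=2
After 3 (craft lens): lens=2
After 4 (gather 3 mica): lens=2 mica=3
After 5 (craft pick): lens=1 pick=3
After 6 (gather 1 hemp): hemp=1 lens=1 pick=3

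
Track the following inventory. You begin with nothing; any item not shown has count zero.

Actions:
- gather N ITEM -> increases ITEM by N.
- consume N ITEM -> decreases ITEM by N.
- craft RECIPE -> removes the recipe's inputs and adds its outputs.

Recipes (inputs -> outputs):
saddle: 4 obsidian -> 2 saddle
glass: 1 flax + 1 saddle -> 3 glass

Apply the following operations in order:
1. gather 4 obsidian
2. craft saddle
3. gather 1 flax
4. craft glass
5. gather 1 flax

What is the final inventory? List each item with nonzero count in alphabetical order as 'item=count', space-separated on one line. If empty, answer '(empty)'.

Answer: flax=1 glass=3 saddle=1

Derivation:
After 1 (gather 4 obsidian): obsidian=4
After 2 (craft saddle): saddle=2
After 3 (gather 1 flax): flax=1 saddle=2
After 4 (craft glass): glass=3 saddle=1
After 5 (gather 1 flax): flax=1 glass=3 saddle=1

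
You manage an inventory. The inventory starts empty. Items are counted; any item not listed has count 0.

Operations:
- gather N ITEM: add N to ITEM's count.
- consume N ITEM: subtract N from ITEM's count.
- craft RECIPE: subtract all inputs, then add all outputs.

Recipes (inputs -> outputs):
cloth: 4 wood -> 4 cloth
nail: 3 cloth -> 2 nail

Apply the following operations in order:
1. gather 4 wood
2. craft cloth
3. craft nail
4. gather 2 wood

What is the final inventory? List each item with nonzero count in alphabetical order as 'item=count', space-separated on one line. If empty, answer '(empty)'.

After 1 (gather 4 wood): wood=4
After 2 (craft cloth): cloth=4
After 3 (craft nail): cloth=1 nail=2
After 4 (gather 2 wood): cloth=1 nail=2 wood=2

Answer: cloth=1 nail=2 wood=2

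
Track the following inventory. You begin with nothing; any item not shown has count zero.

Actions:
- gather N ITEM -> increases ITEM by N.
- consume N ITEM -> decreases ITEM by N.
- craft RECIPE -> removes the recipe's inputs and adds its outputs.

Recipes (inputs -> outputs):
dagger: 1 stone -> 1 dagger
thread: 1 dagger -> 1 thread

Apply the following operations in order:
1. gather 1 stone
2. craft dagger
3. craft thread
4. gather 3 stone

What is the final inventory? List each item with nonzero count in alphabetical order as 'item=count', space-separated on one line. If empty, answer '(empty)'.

After 1 (gather 1 stone): stone=1
After 2 (craft dagger): dagger=1
After 3 (craft thread): thread=1
After 4 (gather 3 stone): stone=3 thread=1

Answer: stone=3 thread=1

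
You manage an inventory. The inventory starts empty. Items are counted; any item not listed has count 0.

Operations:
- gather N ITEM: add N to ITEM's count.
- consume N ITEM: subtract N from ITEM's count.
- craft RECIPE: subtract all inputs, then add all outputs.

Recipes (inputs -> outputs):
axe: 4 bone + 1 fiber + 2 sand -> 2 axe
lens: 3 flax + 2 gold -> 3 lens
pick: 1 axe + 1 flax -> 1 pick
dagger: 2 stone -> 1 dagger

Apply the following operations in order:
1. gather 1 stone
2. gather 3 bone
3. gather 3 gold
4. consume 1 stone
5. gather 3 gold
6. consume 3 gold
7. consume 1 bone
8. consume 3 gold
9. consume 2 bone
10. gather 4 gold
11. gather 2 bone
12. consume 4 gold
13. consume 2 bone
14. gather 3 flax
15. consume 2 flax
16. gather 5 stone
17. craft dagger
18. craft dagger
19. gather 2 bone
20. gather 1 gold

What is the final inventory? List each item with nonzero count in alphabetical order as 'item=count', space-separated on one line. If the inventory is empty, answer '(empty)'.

After 1 (gather 1 stone): stone=1
After 2 (gather 3 bone): bone=3 stone=1
After 3 (gather 3 gold): bone=3 gold=3 stone=1
After 4 (consume 1 stone): bone=3 gold=3
After 5 (gather 3 gold): bone=3 gold=6
After 6 (consume 3 gold): bone=3 gold=3
After 7 (consume 1 bone): bone=2 gold=3
After 8 (consume 3 gold): bone=2
After 9 (consume 2 bone): (empty)
After 10 (gather 4 gold): gold=4
After 11 (gather 2 bone): bone=2 gold=4
After 12 (consume 4 gold): bone=2
After 13 (consume 2 bone): (empty)
After 14 (gather 3 flax): flax=3
After 15 (consume 2 flax): flax=1
After 16 (gather 5 stone): flax=1 stone=5
After 17 (craft dagger): dagger=1 flax=1 stone=3
After 18 (craft dagger): dagger=2 flax=1 stone=1
After 19 (gather 2 bone): bone=2 dagger=2 flax=1 stone=1
After 20 (gather 1 gold): bone=2 dagger=2 flax=1 gold=1 stone=1

Answer: bone=2 dagger=2 flax=1 gold=1 stone=1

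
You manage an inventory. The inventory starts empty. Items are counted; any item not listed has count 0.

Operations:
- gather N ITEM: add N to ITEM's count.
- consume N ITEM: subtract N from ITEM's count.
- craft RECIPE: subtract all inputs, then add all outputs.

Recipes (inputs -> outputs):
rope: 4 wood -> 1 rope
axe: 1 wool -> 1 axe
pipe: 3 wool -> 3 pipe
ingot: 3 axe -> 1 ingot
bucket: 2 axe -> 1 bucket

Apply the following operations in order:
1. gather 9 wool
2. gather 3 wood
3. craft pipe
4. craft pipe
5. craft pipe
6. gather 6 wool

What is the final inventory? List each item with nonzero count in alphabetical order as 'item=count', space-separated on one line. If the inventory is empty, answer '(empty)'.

Answer: pipe=9 wood=3 wool=6

Derivation:
After 1 (gather 9 wool): wool=9
After 2 (gather 3 wood): wood=3 wool=9
After 3 (craft pipe): pipe=3 wood=3 wool=6
After 4 (craft pipe): pipe=6 wood=3 wool=3
After 5 (craft pipe): pipe=9 wood=3
After 6 (gather 6 wool): pipe=9 wood=3 wool=6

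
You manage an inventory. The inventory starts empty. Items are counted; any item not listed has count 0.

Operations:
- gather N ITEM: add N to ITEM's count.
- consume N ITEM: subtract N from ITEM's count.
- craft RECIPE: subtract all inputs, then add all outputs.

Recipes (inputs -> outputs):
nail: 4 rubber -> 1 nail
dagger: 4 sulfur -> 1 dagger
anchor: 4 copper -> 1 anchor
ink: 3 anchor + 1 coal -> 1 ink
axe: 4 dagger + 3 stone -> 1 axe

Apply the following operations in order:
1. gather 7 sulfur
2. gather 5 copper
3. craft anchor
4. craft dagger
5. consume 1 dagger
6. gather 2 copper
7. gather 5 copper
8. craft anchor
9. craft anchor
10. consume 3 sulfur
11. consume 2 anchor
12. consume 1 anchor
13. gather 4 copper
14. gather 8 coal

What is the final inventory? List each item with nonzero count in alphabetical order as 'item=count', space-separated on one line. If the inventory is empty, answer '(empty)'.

After 1 (gather 7 sulfur): sulfur=7
After 2 (gather 5 copper): copper=5 sulfur=7
After 3 (craft anchor): anchor=1 copper=1 sulfur=7
After 4 (craft dagger): anchor=1 copper=1 dagger=1 sulfur=3
After 5 (consume 1 dagger): anchor=1 copper=1 sulfur=3
After 6 (gather 2 copper): anchor=1 copper=3 sulfur=3
After 7 (gather 5 copper): anchor=1 copper=8 sulfur=3
After 8 (craft anchor): anchor=2 copper=4 sulfur=3
After 9 (craft anchor): anchor=3 sulfur=3
After 10 (consume 3 sulfur): anchor=3
After 11 (consume 2 anchor): anchor=1
After 12 (consume 1 anchor): (empty)
After 13 (gather 4 copper): copper=4
After 14 (gather 8 coal): coal=8 copper=4

Answer: coal=8 copper=4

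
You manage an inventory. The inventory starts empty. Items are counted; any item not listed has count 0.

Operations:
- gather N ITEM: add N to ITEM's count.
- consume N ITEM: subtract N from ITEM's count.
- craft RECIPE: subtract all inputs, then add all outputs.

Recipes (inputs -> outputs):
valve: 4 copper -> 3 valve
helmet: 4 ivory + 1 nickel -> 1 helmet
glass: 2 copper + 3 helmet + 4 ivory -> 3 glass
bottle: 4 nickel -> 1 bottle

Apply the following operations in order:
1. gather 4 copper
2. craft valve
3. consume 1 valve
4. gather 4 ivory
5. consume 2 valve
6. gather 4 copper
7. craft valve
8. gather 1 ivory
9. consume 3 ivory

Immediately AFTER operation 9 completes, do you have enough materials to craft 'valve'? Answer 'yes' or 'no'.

After 1 (gather 4 copper): copper=4
After 2 (craft valve): valve=3
After 3 (consume 1 valve): valve=2
After 4 (gather 4 ivory): ivory=4 valve=2
After 5 (consume 2 valve): ivory=4
After 6 (gather 4 copper): copper=4 ivory=4
After 7 (craft valve): ivory=4 valve=3
After 8 (gather 1 ivory): ivory=5 valve=3
After 9 (consume 3 ivory): ivory=2 valve=3

Answer: no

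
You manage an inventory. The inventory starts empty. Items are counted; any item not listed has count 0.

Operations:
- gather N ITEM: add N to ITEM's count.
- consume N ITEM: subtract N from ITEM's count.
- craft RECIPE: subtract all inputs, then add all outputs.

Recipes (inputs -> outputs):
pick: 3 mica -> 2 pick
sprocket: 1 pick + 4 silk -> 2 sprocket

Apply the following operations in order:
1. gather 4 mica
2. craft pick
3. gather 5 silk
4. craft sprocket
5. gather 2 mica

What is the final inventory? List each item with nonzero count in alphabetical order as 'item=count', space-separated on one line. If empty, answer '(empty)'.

After 1 (gather 4 mica): mica=4
After 2 (craft pick): mica=1 pick=2
After 3 (gather 5 silk): mica=1 pick=2 silk=5
After 4 (craft sprocket): mica=1 pick=1 silk=1 sprocket=2
After 5 (gather 2 mica): mica=3 pick=1 silk=1 sprocket=2

Answer: mica=3 pick=1 silk=1 sprocket=2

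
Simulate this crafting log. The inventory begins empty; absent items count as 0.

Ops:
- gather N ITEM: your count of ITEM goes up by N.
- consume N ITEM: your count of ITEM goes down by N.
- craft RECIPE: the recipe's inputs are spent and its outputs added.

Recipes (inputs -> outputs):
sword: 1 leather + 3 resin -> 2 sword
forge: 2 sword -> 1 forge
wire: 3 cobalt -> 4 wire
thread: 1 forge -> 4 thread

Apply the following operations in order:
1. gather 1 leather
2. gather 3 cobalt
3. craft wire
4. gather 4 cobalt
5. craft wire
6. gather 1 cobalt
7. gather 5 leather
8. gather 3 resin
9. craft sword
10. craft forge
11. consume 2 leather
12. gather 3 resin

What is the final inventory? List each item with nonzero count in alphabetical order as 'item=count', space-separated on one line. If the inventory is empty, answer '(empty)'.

Answer: cobalt=2 forge=1 leather=3 resin=3 wire=8

Derivation:
After 1 (gather 1 leather): leather=1
After 2 (gather 3 cobalt): cobalt=3 leather=1
After 3 (craft wire): leather=1 wire=4
After 4 (gather 4 cobalt): cobalt=4 leather=1 wire=4
After 5 (craft wire): cobalt=1 leather=1 wire=8
After 6 (gather 1 cobalt): cobalt=2 leather=1 wire=8
After 7 (gather 5 leather): cobalt=2 leather=6 wire=8
After 8 (gather 3 resin): cobalt=2 leather=6 resin=3 wire=8
After 9 (craft sword): cobalt=2 leather=5 sword=2 wire=8
After 10 (craft forge): cobalt=2 forge=1 leather=5 wire=8
After 11 (consume 2 leather): cobalt=2 forge=1 leather=3 wire=8
After 12 (gather 3 resin): cobalt=2 forge=1 leather=3 resin=3 wire=8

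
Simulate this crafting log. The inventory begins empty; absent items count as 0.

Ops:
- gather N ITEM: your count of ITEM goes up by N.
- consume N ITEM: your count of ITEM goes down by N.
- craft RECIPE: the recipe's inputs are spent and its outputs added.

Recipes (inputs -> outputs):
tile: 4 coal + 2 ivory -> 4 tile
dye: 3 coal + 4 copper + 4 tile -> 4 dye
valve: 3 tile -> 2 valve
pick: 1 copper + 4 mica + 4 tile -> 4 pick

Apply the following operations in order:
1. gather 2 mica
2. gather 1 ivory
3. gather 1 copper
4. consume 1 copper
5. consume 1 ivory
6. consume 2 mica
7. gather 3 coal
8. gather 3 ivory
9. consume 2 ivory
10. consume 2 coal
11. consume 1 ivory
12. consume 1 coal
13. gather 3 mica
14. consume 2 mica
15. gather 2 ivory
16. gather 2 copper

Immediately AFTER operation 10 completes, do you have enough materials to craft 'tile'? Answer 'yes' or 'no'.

Answer: no

Derivation:
After 1 (gather 2 mica): mica=2
After 2 (gather 1 ivory): ivory=1 mica=2
After 3 (gather 1 copper): copper=1 ivory=1 mica=2
After 4 (consume 1 copper): ivory=1 mica=2
After 5 (consume 1 ivory): mica=2
After 6 (consume 2 mica): (empty)
After 7 (gather 3 coal): coal=3
After 8 (gather 3 ivory): coal=3 ivory=3
After 9 (consume 2 ivory): coal=3 ivory=1
After 10 (consume 2 coal): coal=1 ivory=1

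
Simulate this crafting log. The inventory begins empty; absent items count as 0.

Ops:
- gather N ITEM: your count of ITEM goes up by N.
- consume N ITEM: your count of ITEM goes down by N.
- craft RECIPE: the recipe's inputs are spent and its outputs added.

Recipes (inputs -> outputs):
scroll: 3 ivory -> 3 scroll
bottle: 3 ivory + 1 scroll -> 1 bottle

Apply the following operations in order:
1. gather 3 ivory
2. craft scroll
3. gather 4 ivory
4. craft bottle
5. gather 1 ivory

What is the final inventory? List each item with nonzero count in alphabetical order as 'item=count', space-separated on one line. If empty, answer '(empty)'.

Answer: bottle=1 ivory=2 scroll=2

Derivation:
After 1 (gather 3 ivory): ivory=3
After 2 (craft scroll): scroll=3
After 3 (gather 4 ivory): ivory=4 scroll=3
After 4 (craft bottle): bottle=1 ivory=1 scroll=2
After 5 (gather 1 ivory): bottle=1 ivory=2 scroll=2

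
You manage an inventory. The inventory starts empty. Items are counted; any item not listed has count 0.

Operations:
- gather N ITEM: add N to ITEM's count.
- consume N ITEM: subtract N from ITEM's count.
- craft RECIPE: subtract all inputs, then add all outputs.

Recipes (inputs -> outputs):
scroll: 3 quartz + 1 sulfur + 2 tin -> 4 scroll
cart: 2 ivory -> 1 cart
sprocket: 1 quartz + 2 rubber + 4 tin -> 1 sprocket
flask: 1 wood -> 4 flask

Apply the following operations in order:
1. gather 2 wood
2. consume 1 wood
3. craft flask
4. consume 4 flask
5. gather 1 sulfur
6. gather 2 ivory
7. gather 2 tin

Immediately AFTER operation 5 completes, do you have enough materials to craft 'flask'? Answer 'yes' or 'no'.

Answer: no

Derivation:
After 1 (gather 2 wood): wood=2
After 2 (consume 1 wood): wood=1
After 3 (craft flask): flask=4
After 4 (consume 4 flask): (empty)
After 5 (gather 1 sulfur): sulfur=1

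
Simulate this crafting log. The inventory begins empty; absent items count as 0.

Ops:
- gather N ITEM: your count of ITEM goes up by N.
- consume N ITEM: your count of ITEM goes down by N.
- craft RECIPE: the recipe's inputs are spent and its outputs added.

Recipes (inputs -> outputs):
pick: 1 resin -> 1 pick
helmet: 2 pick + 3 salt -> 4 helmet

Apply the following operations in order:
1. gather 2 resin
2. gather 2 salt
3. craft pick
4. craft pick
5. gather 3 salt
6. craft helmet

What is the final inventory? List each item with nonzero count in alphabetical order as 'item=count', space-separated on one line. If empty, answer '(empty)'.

After 1 (gather 2 resin): resin=2
After 2 (gather 2 salt): resin=2 salt=2
After 3 (craft pick): pick=1 resin=1 salt=2
After 4 (craft pick): pick=2 salt=2
After 5 (gather 3 salt): pick=2 salt=5
After 6 (craft helmet): helmet=4 salt=2

Answer: helmet=4 salt=2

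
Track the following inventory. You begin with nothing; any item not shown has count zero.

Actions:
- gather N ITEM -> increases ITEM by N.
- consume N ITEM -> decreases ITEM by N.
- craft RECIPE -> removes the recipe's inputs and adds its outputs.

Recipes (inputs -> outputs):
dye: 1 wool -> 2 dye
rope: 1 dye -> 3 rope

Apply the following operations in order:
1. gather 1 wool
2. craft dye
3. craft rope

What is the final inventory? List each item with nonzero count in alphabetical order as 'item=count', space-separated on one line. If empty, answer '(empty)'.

After 1 (gather 1 wool): wool=1
After 2 (craft dye): dye=2
After 3 (craft rope): dye=1 rope=3

Answer: dye=1 rope=3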